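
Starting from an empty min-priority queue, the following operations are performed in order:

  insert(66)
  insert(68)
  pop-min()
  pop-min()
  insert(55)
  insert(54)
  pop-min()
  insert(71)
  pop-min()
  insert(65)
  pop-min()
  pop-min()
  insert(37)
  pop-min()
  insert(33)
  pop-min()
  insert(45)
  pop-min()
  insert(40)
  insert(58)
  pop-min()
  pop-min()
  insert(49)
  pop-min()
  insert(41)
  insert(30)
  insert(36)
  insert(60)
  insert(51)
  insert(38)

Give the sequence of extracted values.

insert 66 → {66}
insert 68 → {66, 68}
pop-min → 66; now {68}
pop-min → 68; now {}
insert 55 → {55}
insert 54 → {54, 55}
pop-min → 54; now {55}
insert 71 → {55, 71}
pop-min → 55; now {71}
insert 65 → {65, 71}
pop-min → 65; now {71}
pop-min → 71; now {}
insert 37 → {37}
pop-min → 37; now {}
insert 33 → {33}
pop-min → 33; now {}
insert 45 → {45}
pop-min → 45; now {}
insert 40 → {40}
insert 58 → {40, 58}
pop-min → 40; now {58}
pop-min → 58; now {}
insert 49 → {49}
pop-min → 49; now {}
insert 41 → {41}
insert 30 → {30, 41}
insert 36 → {30, 36, 41}
insert 60 → {30, 36, 41, 60}
insert 51 → {30, 36, 41, 51, 60}
insert 38 → {30, 36, 38, 41, 51, 60}

66 → 68 → 54 → 55 → 65 → 71 → 37 → 33 → 45 → 40 → 58 → 49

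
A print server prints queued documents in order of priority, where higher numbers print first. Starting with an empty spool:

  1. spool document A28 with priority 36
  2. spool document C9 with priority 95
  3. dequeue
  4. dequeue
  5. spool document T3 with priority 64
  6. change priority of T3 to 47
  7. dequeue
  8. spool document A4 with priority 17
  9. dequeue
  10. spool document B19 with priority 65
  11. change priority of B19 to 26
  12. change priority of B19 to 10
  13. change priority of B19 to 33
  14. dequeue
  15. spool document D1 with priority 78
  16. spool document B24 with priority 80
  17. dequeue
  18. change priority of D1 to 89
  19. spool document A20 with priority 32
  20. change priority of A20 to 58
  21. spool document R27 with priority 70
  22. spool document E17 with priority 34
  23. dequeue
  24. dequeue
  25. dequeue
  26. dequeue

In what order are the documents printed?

add A28 (priority 36) → {A28:36}
add C9 (priority 95) → {C9:95, A28:36}
dequeue → C9; now {A28:36}
dequeue → A28; now {}
add T3 (priority 64) → {T3:64}
update T3 to priority 47 → {T3:47}
dequeue → T3; now {}
add A4 (priority 17) → {A4:17}
dequeue → A4; now {}
add B19 (priority 65) → {B19:65}
update B19 to priority 26 → {B19:26}
update B19 to priority 10 → {B19:10}
update B19 to priority 33 → {B19:33}
dequeue → B19; now {}
add D1 (priority 78) → {D1:78}
add B24 (priority 80) → {B24:80, D1:78}
dequeue → B24; now {D1:78}
update D1 to priority 89 → {D1:89}
add A20 (priority 32) → {D1:89, A20:32}
update A20 to priority 58 → {D1:89, A20:58}
add R27 (priority 70) → {D1:89, R27:70, A20:58}
add E17 (priority 34) → {D1:89, R27:70, A20:58, E17:34}
dequeue → D1; now {R27:70, A20:58, E17:34}
dequeue → R27; now {A20:58, E17:34}
dequeue → A20; now {E17:34}
dequeue → E17; now {}

[C9, A28, T3, A4, B19, B24, D1, R27, A20, E17]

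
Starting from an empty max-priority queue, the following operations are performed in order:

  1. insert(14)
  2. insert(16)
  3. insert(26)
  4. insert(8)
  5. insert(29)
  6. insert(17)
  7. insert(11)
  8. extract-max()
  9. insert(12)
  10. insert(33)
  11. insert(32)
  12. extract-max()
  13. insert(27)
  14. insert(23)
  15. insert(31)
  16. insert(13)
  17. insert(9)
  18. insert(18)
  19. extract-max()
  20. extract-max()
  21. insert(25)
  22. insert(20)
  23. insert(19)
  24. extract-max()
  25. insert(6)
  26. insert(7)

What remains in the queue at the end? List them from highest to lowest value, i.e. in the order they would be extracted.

insert 14 → {14}
insert 16 → {16, 14}
insert 26 → {26, 16, 14}
insert 8 → {26, 16, 14, 8}
insert 29 → {29, 26, 16, 14, 8}
insert 17 → {29, 26, 17, 16, 14, 8}
insert 11 → {29, 26, 17, 16, 14, 11, 8}
extract-max → 29; now {26, 17, 16, 14, 11, 8}
insert 12 → {26, 17, 16, 14, 12, 11, 8}
insert 33 → {33, 26, 17, 16, 14, 12, 11, 8}
insert 32 → {33, 32, 26, 17, 16, 14, 12, 11, 8}
extract-max → 33; now {32, 26, 17, 16, 14, 12, 11, 8}
insert 27 → {32, 27, 26, 17, 16, 14, 12, 11, 8}
insert 23 → {32, 27, 26, 23, 17, 16, 14, 12, 11, 8}
insert 31 → {32, 31, 27, 26, 23, 17, 16, 14, 12, 11, 8}
insert 13 → {32, 31, 27, 26, 23, 17, 16, 14, 13, 12, 11, 8}
insert 9 → {32, 31, 27, 26, 23, 17, 16, 14, 13, 12, 11, 9, 8}
insert 18 → {32, 31, 27, 26, 23, 18, 17, 16, 14, 13, 12, 11, 9, 8}
extract-max → 32; now {31, 27, 26, 23, 18, 17, 16, 14, 13, 12, 11, 9, 8}
extract-max → 31; now {27, 26, 23, 18, 17, 16, 14, 13, 12, 11, 9, 8}
insert 25 → {27, 26, 25, 23, 18, 17, 16, 14, 13, 12, 11, 9, 8}
insert 20 → {27, 26, 25, 23, 20, 18, 17, 16, 14, 13, 12, 11, 9, 8}
insert 19 → {27, 26, 25, 23, 20, 19, 18, 17, 16, 14, 13, 12, 11, 9, 8}
extract-max → 27; now {26, 25, 23, 20, 19, 18, 17, 16, 14, 13, 12, 11, 9, 8}
insert 6 → {26, 25, 23, 20, 19, 18, 17, 16, 14, 13, 12, 11, 9, 8, 6}
insert 7 → {26, 25, 23, 20, 19, 18, 17, 16, 14, 13, 12, 11, 9, 8, 7, 6}

[26, 25, 23, 20, 19, 18, 17, 16, 14, 13, 12, 11, 9, 8, 7, 6]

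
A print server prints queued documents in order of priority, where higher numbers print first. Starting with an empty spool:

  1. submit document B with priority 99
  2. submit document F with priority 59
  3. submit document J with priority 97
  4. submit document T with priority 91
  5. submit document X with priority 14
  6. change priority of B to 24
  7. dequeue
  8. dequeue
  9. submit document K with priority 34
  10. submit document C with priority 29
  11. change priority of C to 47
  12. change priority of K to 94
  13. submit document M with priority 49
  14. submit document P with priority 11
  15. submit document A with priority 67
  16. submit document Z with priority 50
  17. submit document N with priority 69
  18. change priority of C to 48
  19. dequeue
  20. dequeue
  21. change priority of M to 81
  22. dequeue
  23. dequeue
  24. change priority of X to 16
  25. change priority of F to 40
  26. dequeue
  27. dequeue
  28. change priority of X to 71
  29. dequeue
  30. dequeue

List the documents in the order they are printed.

[J, T, K, N, M, A, Z, C, X, F]

add B (priority 99) → {B:99}
add F (priority 59) → {B:99, F:59}
add J (priority 97) → {B:99, J:97, F:59}
add T (priority 91) → {B:99, J:97, T:91, F:59}
add X (priority 14) → {B:99, J:97, T:91, F:59, X:14}
update B to priority 24 → {J:97, T:91, F:59, B:24, X:14}
dequeue → J; now {T:91, F:59, B:24, X:14}
dequeue → T; now {F:59, B:24, X:14}
add K (priority 34) → {F:59, K:34, B:24, X:14}
add C (priority 29) → {F:59, K:34, C:29, B:24, X:14}
update C to priority 47 → {F:59, C:47, K:34, B:24, X:14}
update K to priority 94 → {K:94, F:59, C:47, B:24, X:14}
add M (priority 49) → {K:94, F:59, M:49, C:47, B:24, X:14}
add P (priority 11) → {K:94, F:59, M:49, C:47, B:24, X:14, P:11}
add A (priority 67) → {K:94, A:67, F:59, M:49, C:47, B:24, X:14, P:11}
add Z (priority 50) → {K:94, A:67, F:59, Z:50, M:49, C:47, B:24, X:14, P:11}
add N (priority 69) → {K:94, N:69, A:67, F:59, Z:50, M:49, C:47, B:24, X:14, P:11}
update C to priority 48 → {K:94, N:69, A:67, F:59, Z:50, M:49, C:48, B:24, X:14, P:11}
dequeue → K; now {N:69, A:67, F:59, Z:50, M:49, C:48, B:24, X:14, P:11}
dequeue → N; now {A:67, F:59, Z:50, M:49, C:48, B:24, X:14, P:11}
update M to priority 81 → {M:81, A:67, F:59, Z:50, C:48, B:24, X:14, P:11}
dequeue → M; now {A:67, F:59, Z:50, C:48, B:24, X:14, P:11}
dequeue → A; now {F:59, Z:50, C:48, B:24, X:14, P:11}
update X to priority 16 → {F:59, Z:50, C:48, B:24, X:16, P:11}
update F to priority 40 → {Z:50, C:48, F:40, B:24, X:16, P:11}
dequeue → Z; now {C:48, F:40, B:24, X:16, P:11}
dequeue → C; now {F:40, B:24, X:16, P:11}
update X to priority 71 → {X:71, F:40, B:24, P:11}
dequeue → X; now {F:40, B:24, P:11}
dequeue → F; now {B:24, P:11}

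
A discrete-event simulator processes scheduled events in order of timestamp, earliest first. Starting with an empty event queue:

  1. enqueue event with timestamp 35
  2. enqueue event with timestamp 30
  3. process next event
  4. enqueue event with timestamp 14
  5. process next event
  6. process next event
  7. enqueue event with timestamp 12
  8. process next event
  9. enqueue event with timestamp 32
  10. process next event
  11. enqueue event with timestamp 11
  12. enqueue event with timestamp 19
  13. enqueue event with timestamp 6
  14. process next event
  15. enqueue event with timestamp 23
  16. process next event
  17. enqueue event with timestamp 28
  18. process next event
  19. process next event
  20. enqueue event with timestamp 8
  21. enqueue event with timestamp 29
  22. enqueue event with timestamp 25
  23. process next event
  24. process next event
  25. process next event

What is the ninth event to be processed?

insert 35 → {35}
insert 30 → {30, 35}
process next event → 30; now {35}
insert 14 → {14, 35}
process next event → 14; now {35}
process next event → 35; now {}
insert 12 → {12}
process next event → 12; now {}
insert 32 → {32}
process next event → 32; now {}
insert 11 → {11}
insert 19 → {11, 19}
insert 6 → {6, 11, 19}
process next event → 6; now {11, 19}
insert 23 → {11, 19, 23}
process next event → 11; now {19, 23}
insert 28 → {19, 23, 28}
process next event → 19; now {23, 28}
process next event → 23; now {28}
insert 8 → {8, 28}
insert 29 → {8, 28, 29}
insert 25 → {8, 25, 28, 29}
process next event → 8; now {25, 28, 29}
process next event → 25; now {28, 29}
process next event → 28; now {29}

23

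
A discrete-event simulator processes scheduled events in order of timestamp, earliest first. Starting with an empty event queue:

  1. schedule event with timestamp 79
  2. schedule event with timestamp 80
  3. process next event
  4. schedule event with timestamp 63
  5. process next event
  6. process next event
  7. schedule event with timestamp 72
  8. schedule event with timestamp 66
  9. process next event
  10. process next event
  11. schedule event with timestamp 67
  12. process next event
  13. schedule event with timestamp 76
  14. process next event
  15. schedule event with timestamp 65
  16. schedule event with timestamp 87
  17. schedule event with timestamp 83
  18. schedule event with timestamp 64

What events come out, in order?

insert 79 → {79}
insert 80 → {79, 80}
process next event → 79; now {80}
insert 63 → {63, 80}
process next event → 63; now {80}
process next event → 80; now {}
insert 72 → {72}
insert 66 → {66, 72}
process next event → 66; now {72}
process next event → 72; now {}
insert 67 → {67}
process next event → 67; now {}
insert 76 → {76}
process next event → 76; now {}
insert 65 → {65}
insert 87 → {65, 87}
insert 83 → {65, 83, 87}
insert 64 → {64, 65, 83, 87}

[79, 63, 80, 66, 72, 67, 76]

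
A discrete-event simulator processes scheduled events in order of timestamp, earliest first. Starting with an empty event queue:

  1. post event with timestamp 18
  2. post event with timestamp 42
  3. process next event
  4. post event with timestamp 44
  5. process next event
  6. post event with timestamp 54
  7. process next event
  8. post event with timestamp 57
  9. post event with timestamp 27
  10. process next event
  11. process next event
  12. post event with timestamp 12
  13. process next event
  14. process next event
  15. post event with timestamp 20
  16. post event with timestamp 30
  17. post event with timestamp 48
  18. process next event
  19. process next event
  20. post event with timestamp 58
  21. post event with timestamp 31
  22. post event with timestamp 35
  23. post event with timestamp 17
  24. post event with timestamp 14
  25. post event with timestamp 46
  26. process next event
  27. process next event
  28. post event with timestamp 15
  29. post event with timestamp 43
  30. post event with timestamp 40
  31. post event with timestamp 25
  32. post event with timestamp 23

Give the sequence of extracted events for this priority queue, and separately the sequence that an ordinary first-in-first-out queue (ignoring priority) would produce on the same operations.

priority queue: 18 → 42 → 44 → 27 → 54 → 12 → 57 → 20 → 30 → 14 → 17; FIFO queue: 18 → 42 → 44 → 54 → 57 → 27 → 12 → 20 → 30 → 48 → 58

insert 18 → {18}
insert 42 → {18, 42}
process next event → 18; now {42}
insert 44 → {42, 44}
process next event → 42; now {44}
insert 54 → {44, 54}
process next event → 44; now {54}
insert 57 → {54, 57}
insert 27 → {27, 54, 57}
process next event → 27; now {54, 57}
process next event → 54; now {57}
insert 12 → {12, 57}
process next event → 12; now {57}
process next event → 57; now {}
insert 20 → {20}
insert 30 → {20, 30}
insert 48 → {20, 30, 48}
process next event → 20; now {30, 48}
process next event → 30; now {48}
insert 58 → {48, 58}
insert 31 → {31, 48, 58}
insert 35 → {31, 35, 48, 58}
insert 17 → {17, 31, 35, 48, 58}
insert 14 → {14, 17, 31, 35, 48, 58}
insert 46 → {14, 17, 31, 35, 46, 48, 58}
process next event → 14; now {17, 31, 35, 46, 48, 58}
process next event → 17; now {31, 35, 46, 48, 58}
insert 15 → {15, 31, 35, 46, 48, 58}
insert 43 → {15, 31, 35, 43, 46, 48, 58}
insert 40 → {15, 31, 35, 40, 43, 46, 48, 58}
insert 25 → {15, 25, 31, 35, 40, 43, 46, 48, 58}
insert 23 → {15, 23, 25, 31, 35, 40, 43, 46, 48, 58}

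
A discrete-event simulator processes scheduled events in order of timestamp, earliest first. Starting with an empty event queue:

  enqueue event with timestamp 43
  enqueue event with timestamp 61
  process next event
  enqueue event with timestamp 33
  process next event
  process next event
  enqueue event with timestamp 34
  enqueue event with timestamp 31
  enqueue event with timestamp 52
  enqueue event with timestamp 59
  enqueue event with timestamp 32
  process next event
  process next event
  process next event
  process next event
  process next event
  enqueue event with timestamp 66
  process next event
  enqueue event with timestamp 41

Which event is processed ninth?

insert 43 → {43}
insert 61 → {43, 61}
process next event → 43; now {61}
insert 33 → {33, 61}
process next event → 33; now {61}
process next event → 61; now {}
insert 34 → {34}
insert 31 → {31, 34}
insert 52 → {31, 34, 52}
insert 59 → {31, 34, 52, 59}
insert 32 → {31, 32, 34, 52, 59}
process next event → 31; now {32, 34, 52, 59}
process next event → 32; now {34, 52, 59}
process next event → 34; now {52, 59}
process next event → 52; now {59}
process next event → 59; now {}
insert 66 → {66}
process next event → 66; now {}
insert 41 → {41}

66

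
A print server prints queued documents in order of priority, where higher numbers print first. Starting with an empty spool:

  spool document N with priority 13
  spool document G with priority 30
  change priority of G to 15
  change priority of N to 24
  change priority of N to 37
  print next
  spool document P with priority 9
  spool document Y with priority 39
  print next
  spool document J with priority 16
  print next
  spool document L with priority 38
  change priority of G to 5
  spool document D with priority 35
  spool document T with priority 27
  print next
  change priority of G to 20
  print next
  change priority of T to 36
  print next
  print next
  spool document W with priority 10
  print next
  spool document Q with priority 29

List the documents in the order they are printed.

N, Y, J, L, D, T, G, W

add N (priority 13) → {N:13}
add G (priority 30) → {G:30, N:13}
update G to priority 15 → {G:15, N:13}
update N to priority 24 → {N:24, G:15}
update N to priority 37 → {N:37, G:15}
print next → N; now {G:15}
add P (priority 9) → {G:15, P:9}
add Y (priority 39) → {Y:39, G:15, P:9}
print next → Y; now {G:15, P:9}
add J (priority 16) → {J:16, G:15, P:9}
print next → J; now {G:15, P:9}
add L (priority 38) → {L:38, G:15, P:9}
update G to priority 5 → {L:38, P:9, G:5}
add D (priority 35) → {L:38, D:35, P:9, G:5}
add T (priority 27) → {L:38, D:35, T:27, P:9, G:5}
print next → L; now {D:35, T:27, P:9, G:5}
update G to priority 20 → {D:35, T:27, G:20, P:9}
print next → D; now {T:27, G:20, P:9}
update T to priority 36 → {T:36, G:20, P:9}
print next → T; now {G:20, P:9}
print next → G; now {P:9}
add W (priority 10) → {W:10, P:9}
print next → W; now {P:9}
add Q (priority 29) → {Q:29, P:9}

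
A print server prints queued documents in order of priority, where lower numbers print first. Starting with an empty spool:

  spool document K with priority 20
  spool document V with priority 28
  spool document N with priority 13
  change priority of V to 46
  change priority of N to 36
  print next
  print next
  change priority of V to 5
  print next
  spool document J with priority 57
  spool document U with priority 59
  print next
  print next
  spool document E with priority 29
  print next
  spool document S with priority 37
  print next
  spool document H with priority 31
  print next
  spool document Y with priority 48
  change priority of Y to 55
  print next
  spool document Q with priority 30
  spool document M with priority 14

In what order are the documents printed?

add K (priority 20) → {K:20}
add V (priority 28) → {K:20, V:28}
add N (priority 13) → {N:13, K:20, V:28}
update V to priority 46 → {N:13, K:20, V:46}
update N to priority 36 → {K:20, N:36, V:46}
print next → K; now {N:36, V:46}
print next → N; now {V:46}
update V to priority 5 → {V:5}
print next → V; now {}
add J (priority 57) → {J:57}
add U (priority 59) → {J:57, U:59}
print next → J; now {U:59}
print next → U; now {}
add E (priority 29) → {E:29}
print next → E; now {}
add S (priority 37) → {S:37}
print next → S; now {}
add H (priority 31) → {H:31}
print next → H; now {}
add Y (priority 48) → {Y:48}
update Y to priority 55 → {Y:55}
print next → Y; now {}
add Q (priority 30) → {Q:30}
add M (priority 14) → {M:14, Q:30}

K, N, V, J, U, E, S, H, Y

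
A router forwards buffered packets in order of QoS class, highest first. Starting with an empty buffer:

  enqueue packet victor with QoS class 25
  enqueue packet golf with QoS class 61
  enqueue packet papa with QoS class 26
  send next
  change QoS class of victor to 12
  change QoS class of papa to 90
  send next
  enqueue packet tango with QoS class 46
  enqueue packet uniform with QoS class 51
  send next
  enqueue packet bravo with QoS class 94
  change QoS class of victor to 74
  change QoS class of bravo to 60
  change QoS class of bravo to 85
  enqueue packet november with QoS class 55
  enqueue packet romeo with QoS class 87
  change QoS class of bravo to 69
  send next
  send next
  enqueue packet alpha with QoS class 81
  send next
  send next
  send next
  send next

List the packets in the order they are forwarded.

[golf, papa, uniform, romeo, victor, alpha, bravo, november, tango]

add victor (QoS class 25) → {victor:25}
add golf (QoS class 61) → {golf:61, victor:25}
add papa (QoS class 26) → {golf:61, papa:26, victor:25}
send next → golf; now {papa:26, victor:25}
update victor to QoS class 12 → {papa:26, victor:12}
update papa to QoS class 90 → {papa:90, victor:12}
send next → papa; now {victor:12}
add tango (QoS class 46) → {tango:46, victor:12}
add uniform (QoS class 51) → {uniform:51, tango:46, victor:12}
send next → uniform; now {tango:46, victor:12}
add bravo (QoS class 94) → {bravo:94, tango:46, victor:12}
update victor to QoS class 74 → {bravo:94, victor:74, tango:46}
update bravo to QoS class 60 → {victor:74, bravo:60, tango:46}
update bravo to QoS class 85 → {bravo:85, victor:74, tango:46}
add november (QoS class 55) → {bravo:85, victor:74, november:55, tango:46}
add romeo (QoS class 87) → {romeo:87, bravo:85, victor:74, november:55, tango:46}
update bravo to QoS class 69 → {romeo:87, victor:74, bravo:69, november:55, tango:46}
send next → romeo; now {victor:74, bravo:69, november:55, tango:46}
send next → victor; now {bravo:69, november:55, tango:46}
add alpha (QoS class 81) → {alpha:81, bravo:69, november:55, tango:46}
send next → alpha; now {bravo:69, november:55, tango:46}
send next → bravo; now {november:55, tango:46}
send next → november; now {tango:46}
send next → tango; now {}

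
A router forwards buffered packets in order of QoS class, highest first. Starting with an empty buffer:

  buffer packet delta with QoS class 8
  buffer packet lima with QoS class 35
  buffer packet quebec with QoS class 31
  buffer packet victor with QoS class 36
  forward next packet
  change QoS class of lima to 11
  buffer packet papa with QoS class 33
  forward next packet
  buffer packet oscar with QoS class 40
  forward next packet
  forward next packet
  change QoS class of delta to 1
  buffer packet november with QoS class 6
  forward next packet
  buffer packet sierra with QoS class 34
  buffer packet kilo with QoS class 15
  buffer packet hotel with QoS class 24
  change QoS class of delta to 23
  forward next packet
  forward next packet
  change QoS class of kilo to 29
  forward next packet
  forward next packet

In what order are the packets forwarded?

[victor, papa, oscar, quebec, lima, sierra, hotel, kilo, delta]

add delta (QoS class 8) → {delta:8}
add lima (QoS class 35) → {lima:35, delta:8}
add quebec (QoS class 31) → {lima:35, quebec:31, delta:8}
add victor (QoS class 36) → {victor:36, lima:35, quebec:31, delta:8}
forward next packet → victor; now {lima:35, quebec:31, delta:8}
update lima to QoS class 11 → {quebec:31, lima:11, delta:8}
add papa (QoS class 33) → {papa:33, quebec:31, lima:11, delta:8}
forward next packet → papa; now {quebec:31, lima:11, delta:8}
add oscar (QoS class 40) → {oscar:40, quebec:31, lima:11, delta:8}
forward next packet → oscar; now {quebec:31, lima:11, delta:8}
forward next packet → quebec; now {lima:11, delta:8}
update delta to QoS class 1 → {lima:11, delta:1}
add november (QoS class 6) → {lima:11, november:6, delta:1}
forward next packet → lima; now {november:6, delta:1}
add sierra (QoS class 34) → {sierra:34, november:6, delta:1}
add kilo (QoS class 15) → {sierra:34, kilo:15, november:6, delta:1}
add hotel (QoS class 24) → {sierra:34, hotel:24, kilo:15, november:6, delta:1}
update delta to QoS class 23 → {sierra:34, hotel:24, delta:23, kilo:15, november:6}
forward next packet → sierra; now {hotel:24, delta:23, kilo:15, november:6}
forward next packet → hotel; now {delta:23, kilo:15, november:6}
update kilo to QoS class 29 → {kilo:29, delta:23, november:6}
forward next packet → kilo; now {delta:23, november:6}
forward next packet → delta; now {november:6}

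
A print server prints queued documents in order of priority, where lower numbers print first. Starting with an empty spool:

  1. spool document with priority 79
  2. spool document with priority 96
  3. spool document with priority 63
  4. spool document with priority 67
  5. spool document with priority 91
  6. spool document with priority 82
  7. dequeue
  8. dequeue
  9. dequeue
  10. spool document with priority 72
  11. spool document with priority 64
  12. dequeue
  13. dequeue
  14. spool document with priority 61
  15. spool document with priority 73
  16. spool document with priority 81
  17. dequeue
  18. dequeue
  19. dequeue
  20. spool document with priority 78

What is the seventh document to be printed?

insert 79 → {79}
insert 96 → {79, 96}
insert 63 → {63, 79, 96}
insert 67 → {63, 67, 79, 96}
insert 91 → {63, 67, 79, 91, 96}
insert 82 → {63, 67, 79, 82, 91, 96}
dequeue → 63; now {67, 79, 82, 91, 96}
dequeue → 67; now {79, 82, 91, 96}
dequeue → 79; now {82, 91, 96}
insert 72 → {72, 82, 91, 96}
insert 64 → {64, 72, 82, 91, 96}
dequeue → 64; now {72, 82, 91, 96}
dequeue → 72; now {82, 91, 96}
insert 61 → {61, 82, 91, 96}
insert 73 → {61, 73, 82, 91, 96}
insert 81 → {61, 73, 81, 82, 91, 96}
dequeue → 61; now {73, 81, 82, 91, 96}
dequeue → 73; now {81, 82, 91, 96}
dequeue → 81; now {82, 91, 96}
insert 78 → {78, 82, 91, 96}

73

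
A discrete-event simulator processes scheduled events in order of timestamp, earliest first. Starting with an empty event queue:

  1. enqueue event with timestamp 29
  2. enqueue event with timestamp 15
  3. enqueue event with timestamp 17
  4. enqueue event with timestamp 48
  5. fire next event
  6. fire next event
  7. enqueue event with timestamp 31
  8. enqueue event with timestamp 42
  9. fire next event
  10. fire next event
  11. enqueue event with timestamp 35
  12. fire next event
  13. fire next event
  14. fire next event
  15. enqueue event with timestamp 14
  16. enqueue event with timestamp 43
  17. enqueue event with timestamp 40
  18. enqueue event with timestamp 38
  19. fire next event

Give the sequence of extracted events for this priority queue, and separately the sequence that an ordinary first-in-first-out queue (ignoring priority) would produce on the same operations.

insert 29 → {29}
insert 15 → {15, 29}
insert 17 → {15, 17, 29}
insert 48 → {15, 17, 29, 48}
fire next event → 15; now {17, 29, 48}
fire next event → 17; now {29, 48}
insert 31 → {29, 31, 48}
insert 42 → {29, 31, 42, 48}
fire next event → 29; now {31, 42, 48}
fire next event → 31; now {42, 48}
insert 35 → {35, 42, 48}
fire next event → 35; now {42, 48}
fire next event → 42; now {48}
fire next event → 48; now {}
insert 14 → {14}
insert 43 → {14, 43}
insert 40 → {14, 40, 43}
insert 38 → {14, 38, 40, 43}
fire next event → 14; now {38, 40, 43}

priority queue: 15 → 17 → 29 → 31 → 35 → 42 → 48 → 14; FIFO queue: 29 → 15 → 17 → 48 → 31 → 42 → 35 → 14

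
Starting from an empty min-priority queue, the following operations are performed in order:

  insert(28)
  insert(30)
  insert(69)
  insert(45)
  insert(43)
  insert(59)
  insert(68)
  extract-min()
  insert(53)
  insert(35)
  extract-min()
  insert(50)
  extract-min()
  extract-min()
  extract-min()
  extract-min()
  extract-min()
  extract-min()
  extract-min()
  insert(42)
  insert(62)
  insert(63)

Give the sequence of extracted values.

[28, 30, 35, 43, 45, 50, 53, 59, 68]

insert 28 → {28}
insert 30 → {28, 30}
insert 69 → {28, 30, 69}
insert 45 → {28, 30, 45, 69}
insert 43 → {28, 30, 43, 45, 69}
insert 59 → {28, 30, 43, 45, 59, 69}
insert 68 → {28, 30, 43, 45, 59, 68, 69}
extract-min → 28; now {30, 43, 45, 59, 68, 69}
insert 53 → {30, 43, 45, 53, 59, 68, 69}
insert 35 → {30, 35, 43, 45, 53, 59, 68, 69}
extract-min → 30; now {35, 43, 45, 53, 59, 68, 69}
insert 50 → {35, 43, 45, 50, 53, 59, 68, 69}
extract-min → 35; now {43, 45, 50, 53, 59, 68, 69}
extract-min → 43; now {45, 50, 53, 59, 68, 69}
extract-min → 45; now {50, 53, 59, 68, 69}
extract-min → 50; now {53, 59, 68, 69}
extract-min → 53; now {59, 68, 69}
extract-min → 59; now {68, 69}
extract-min → 68; now {69}
insert 42 → {42, 69}
insert 62 → {42, 62, 69}
insert 63 → {42, 62, 63, 69}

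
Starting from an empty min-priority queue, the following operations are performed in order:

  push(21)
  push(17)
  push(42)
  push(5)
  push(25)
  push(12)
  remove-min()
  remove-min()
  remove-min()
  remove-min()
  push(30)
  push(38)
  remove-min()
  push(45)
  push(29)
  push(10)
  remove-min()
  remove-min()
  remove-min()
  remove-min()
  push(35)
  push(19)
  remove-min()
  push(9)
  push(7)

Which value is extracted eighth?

insert 21 → {21}
insert 17 → {17, 21}
insert 42 → {17, 21, 42}
insert 5 → {5, 17, 21, 42}
insert 25 → {5, 17, 21, 25, 42}
insert 12 → {5, 12, 17, 21, 25, 42}
remove-min → 5; now {12, 17, 21, 25, 42}
remove-min → 12; now {17, 21, 25, 42}
remove-min → 17; now {21, 25, 42}
remove-min → 21; now {25, 42}
insert 30 → {25, 30, 42}
insert 38 → {25, 30, 38, 42}
remove-min → 25; now {30, 38, 42}
insert 45 → {30, 38, 42, 45}
insert 29 → {29, 30, 38, 42, 45}
insert 10 → {10, 29, 30, 38, 42, 45}
remove-min → 10; now {29, 30, 38, 42, 45}
remove-min → 29; now {30, 38, 42, 45}
remove-min → 30; now {38, 42, 45}
remove-min → 38; now {42, 45}
insert 35 → {35, 42, 45}
insert 19 → {19, 35, 42, 45}
remove-min → 19; now {35, 42, 45}
insert 9 → {9, 35, 42, 45}
insert 7 → {7, 9, 35, 42, 45}

30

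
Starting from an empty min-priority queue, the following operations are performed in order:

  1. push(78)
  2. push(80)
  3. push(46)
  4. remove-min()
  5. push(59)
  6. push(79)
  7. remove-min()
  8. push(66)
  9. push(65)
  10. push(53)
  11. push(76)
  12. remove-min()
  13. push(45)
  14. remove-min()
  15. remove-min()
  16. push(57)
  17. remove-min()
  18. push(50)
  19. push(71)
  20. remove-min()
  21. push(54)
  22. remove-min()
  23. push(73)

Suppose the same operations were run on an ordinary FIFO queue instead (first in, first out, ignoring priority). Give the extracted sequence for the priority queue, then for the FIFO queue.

priority queue: 46 → 59 → 53 → 45 → 65 → 57 → 50 → 54; FIFO queue: 78, 80, 46, 59, 79, 66, 65, 53

insert 78 → {78}
insert 80 → {78, 80}
insert 46 → {46, 78, 80}
remove-min → 46; now {78, 80}
insert 59 → {59, 78, 80}
insert 79 → {59, 78, 79, 80}
remove-min → 59; now {78, 79, 80}
insert 66 → {66, 78, 79, 80}
insert 65 → {65, 66, 78, 79, 80}
insert 53 → {53, 65, 66, 78, 79, 80}
insert 76 → {53, 65, 66, 76, 78, 79, 80}
remove-min → 53; now {65, 66, 76, 78, 79, 80}
insert 45 → {45, 65, 66, 76, 78, 79, 80}
remove-min → 45; now {65, 66, 76, 78, 79, 80}
remove-min → 65; now {66, 76, 78, 79, 80}
insert 57 → {57, 66, 76, 78, 79, 80}
remove-min → 57; now {66, 76, 78, 79, 80}
insert 50 → {50, 66, 76, 78, 79, 80}
insert 71 → {50, 66, 71, 76, 78, 79, 80}
remove-min → 50; now {66, 71, 76, 78, 79, 80}
insert 54 → {54, 66, 71, 76, 78, 79, 80}
remove-min → 54; now {66, 71, 76, 78, 79, 80}
insert 73 → {66, 71, 73, 76, 78, 79, 80}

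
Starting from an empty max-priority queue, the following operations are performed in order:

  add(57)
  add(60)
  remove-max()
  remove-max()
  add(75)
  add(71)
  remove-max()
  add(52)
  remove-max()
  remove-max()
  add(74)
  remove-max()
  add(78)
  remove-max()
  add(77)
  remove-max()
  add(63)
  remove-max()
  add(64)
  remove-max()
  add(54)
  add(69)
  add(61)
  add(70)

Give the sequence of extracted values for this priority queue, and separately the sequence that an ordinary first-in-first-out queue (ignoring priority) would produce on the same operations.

priority queue: 60 → 57 → 75 → 71 → 52 → 74 → 78 → 77 → 63 → 64; FIFO queue: [57, 60, 75, 71, 52, 74, 78, 77, 63, 64]

insert 57 → {57}
insert 60 → {60, 57}
remove-max → 60; now {57}
remove-max → 57; now {}
insert 75 → {75}
insert 71 → {75, 71}
remove-max → 75; now {71}
insert 52 → {71, 52}
remove-max → 71; now {52}
remove-max → 52; now {}
insert 74 → {74}
remove-max → 74; now {}
insert 78 → {78}
remove-max → 78; now {}
insert 77 → {77}
remove-max → 77; now {}
insert 63 → {63}
remove-max → 63; now {}
insert 64 → {64}
remove-max → 64; now {}
insert 54 → {54}
insert 69 → {69, 54}
insert 61 → {69, 61, 54}
insert 70 → {70, 69, 61, 54}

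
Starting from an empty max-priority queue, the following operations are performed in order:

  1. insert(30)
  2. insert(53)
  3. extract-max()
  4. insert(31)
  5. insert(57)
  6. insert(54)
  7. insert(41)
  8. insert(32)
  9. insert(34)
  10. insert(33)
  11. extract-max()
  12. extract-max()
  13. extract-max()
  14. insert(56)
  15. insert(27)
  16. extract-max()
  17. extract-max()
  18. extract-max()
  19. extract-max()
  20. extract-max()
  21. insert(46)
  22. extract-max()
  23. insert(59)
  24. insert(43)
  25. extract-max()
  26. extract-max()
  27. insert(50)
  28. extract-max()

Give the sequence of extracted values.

insert 30 → {30}
insert 53 → {53, 30}
extract-max → 53; now {30}
insert 31 → {31, 30}
insert 57 → {57, 31, 30}
insert 54 → {57, 54, 31, 30}
insert 41 → {57, 54, 41, 31, 30}
insert 32 → {57, 54, 41, 32, 31, 30}
insert 34 → {57, 54, 41, 34, 32, 31, 30}
insert 33 → {57, 54, 41, 34, 33, 32, 31, 30}
extract-max → 57; now {54, 41, 34, 33, 32, 31, 30}
extract-max → 54; now {41, 34, 33, 32, 31, 30}
extract-max → 41; now {34, 33, 32, 31, 30}
insert 56 → {56, 34, 33, 32, 31, 30}
insert 27 → {56, 34, 33, 32, 31, 30, 27}
extract-max → 56; now {34, 33, 32, 31, 30, 27}
extract-max → 34; now {33, 32, 31, 30, 27}
extract-max → 33; now {32, 31, 30, 27}
extract-max → 32; now {31, 30, 27}
extract-max → 31; now {30, 27}
insert 46 → {46, 30, 27}
extract-max → 46; now {30, 27}
insert 59 → {59, 30, 27}
insert 43 → {59, 43, 30, 27}
extract-max → 59; now {43, 30, 27}
extract-max → 43; now {30, 27}
insert 50 → {50, 30, 27}
extract-max → 50; now {30, 27}

53, 57, 54, 41, 56, 34, 33, 32, 31, 46, 59, 43, 50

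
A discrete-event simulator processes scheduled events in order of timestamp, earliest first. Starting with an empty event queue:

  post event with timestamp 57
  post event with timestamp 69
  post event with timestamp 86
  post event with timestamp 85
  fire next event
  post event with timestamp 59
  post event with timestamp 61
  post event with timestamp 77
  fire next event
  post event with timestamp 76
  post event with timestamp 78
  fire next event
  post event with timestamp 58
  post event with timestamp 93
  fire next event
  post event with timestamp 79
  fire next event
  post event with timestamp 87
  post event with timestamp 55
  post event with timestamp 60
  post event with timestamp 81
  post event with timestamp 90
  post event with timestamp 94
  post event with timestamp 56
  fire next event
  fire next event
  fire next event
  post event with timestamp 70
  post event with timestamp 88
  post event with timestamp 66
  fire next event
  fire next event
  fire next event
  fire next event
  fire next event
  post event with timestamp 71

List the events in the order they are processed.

insert 57 → {57}
insert 69 → {57, 69}
insert 86 → {57, 69, 86}
insert 85 → {57, 69, 85, 86}
fire next event → 57; now {69, 85, 86}
insert 59 → {59, 69, 85, 86}
insert 61 → {59, 61, 69, 85, 86}
insert 77 → {59, 61, 69, 77, 85, 86}
fire next event → 59; now {61, 69, 77, 85, 86}
insert 76 → {61, 69, 76, 77, 85, 86}
insert 78 → {61, 69, 76, 77, 78, 85, 86}
fire next event → 61; now {69, 76, 77, 78, 85, 86}
insert 58 → {58, 69, 76, 77, 78, 85, 86}
insert 93 → {58, 69, 76, 77, 78, 85, 86, 93}
fire next event → 58; now {69, 76, 77, 78, 85, 86, 93}
insert 79 → {69, 76, 77, 78, 79, 85, 86, 93}
fire next event → 69; now {76, 77, 78, 79, 85, 86, 93}
insert 87 → {76, 77, 78, 79, 85, 86, 87, 93}
insert 55 → {55, 76, 77, 78, 79, 85, 86, 87, 93}
insert 60 → {55, 60, 76, 77, 78, 79, 85, 86, 87, 93}
insert 81 → {55, 60, 76, 77, 78, 79, 81, 85, 86, 87, 93}
insert 90 → {55, 60, 76, 77, 78, 79, 81, 85, 86, 87, 90, 93}
insert 94 → {55, 60, 76, 77, 78, 79, 81, 85, 86, 87, 90, 93, 94}
insert 56 → {55, 56, 60, 76, 77, 78, 79, 81, 85, 86, 87, 90, 93, 94}
fire next event → 55; now {56, 60, 76, 77, 78, 79, 81, 85, 86, 87, 90, 93, 94}
fire next event → 56; now {60, 76, 77, 78, 79, 81, 85, 86, 87, 90, 93, 94}
fire next event → 60; now {76, 77, 78, 79, 81, 85, 86, 87, 90, 93, 94}
insert 70 → {70, 76, 77, 78, 79, 81, 85, 86, 87, 90, 93, 94}
insert 88 → {70, 76, 77, 78, 79, 81, 85, 86, 87, 88, 90, 93, 94}
insert 66 → {66, 70, 76, 77, 78, 79, 81, 85, 86, 87, 88, 90, 93, 94}
fire next event → 66; now {70, 76, 77, 78, 79, 81, 85, 86, 87, 88, 90, 93, 94}
fire next event → 70; now {76, 77, 78, 79, 81, 85, 86, 87, 88, 90, 93, 94}
fire next event → 76; now {77, 78, 79, 81, 85, 86, 87, 88, 90, 93, 94}
fire next event → 77; now {78, 79, 81, 85, 86, 87, 88, 90, 93, 94}
fire next event → 78; now {79, 81, 85, 86, 87, 88, 90, 93, 94}
insert 71 → {71, 79, 81, 85, 86, 87, 88, 90, 93, 94}

57, 59, 61, 58, 69, 55, 56, 60, 66, 70, 76, 77, 78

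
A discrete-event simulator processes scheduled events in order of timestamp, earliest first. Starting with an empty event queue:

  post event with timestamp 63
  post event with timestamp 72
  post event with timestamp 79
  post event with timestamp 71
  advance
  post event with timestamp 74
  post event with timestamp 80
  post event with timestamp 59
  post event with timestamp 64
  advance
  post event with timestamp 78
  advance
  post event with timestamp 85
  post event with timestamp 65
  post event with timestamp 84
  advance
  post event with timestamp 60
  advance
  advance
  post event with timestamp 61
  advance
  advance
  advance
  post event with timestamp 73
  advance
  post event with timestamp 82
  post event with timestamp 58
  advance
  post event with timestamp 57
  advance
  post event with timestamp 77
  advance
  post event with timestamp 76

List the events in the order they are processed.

insert 63 → {63}
insert 72 → {63, 72}
insert 79 → {63, 72, 79}
insert 71 → {63, 71, 72, 79}
advance → 63; now {71, 72, 79}
insert 74 → {71, 72, 74, 79}
insert 80 → {71, 72, 74, 79, 80}
insert 59 → {59, 71, 72, 74, 79, 80}
insert 64 → {59, 64, 71, 72, 74, 79, 80}
advance → 59; now {64, 71, 72, 74, 79, 80}
insert 78 → {64, 71, 72, 74, 78, 79, 80}
advance → 64; now {71, 72, 74, 78, 79, 80}
insert 85 → {71, 72, 74, 78, 79, 80, 85}
insert 65 → {65, 71, 72, 74, 78, 79, 80, 85}
insert 84 → {65, 71, 72, 74, 78, 79, 80, 84, 85}
advance → 65; now {71, 72, 74, 78, 79, 80, 84, 85}
insert 60 → {60, 71, 72, 74, 78, 79, 80, 84, 85}
advance → 60; now {71, 72, 74, 78, 79, 80, 84, 85}
advance → 71; now {72, 74, 78, 79, 80, 84, 85}
insert 61 → {61, 72, 74, 78, 79, 80, 84, 85}
advance → 61; now {72, 74, 78, 79, 80, 84, 85}
advance → 72; now {74, 78, 79, 80, 84, 85}
advance → 74; now {78, 79, 80, 84, 85}
insert 73 → {73, 78, 79, 80, 84, 85}
advance → 73; now {78, 79, 80, 84, 85}
insert 82 → {78, 79, 80, 82, 84, 85}
insert 58 → {58, 78, 79, 80, 82, 84, 85}
advance → 58; now {78, 79, 80, 82, 84, 85}
insert 57 → {57, 78, 79, 80, 82, 84, 85}
advance → 57; now {78, 79, 80, 82, 84, 85}
insert 77 → {77, 78, 79, 80, 82, 84, 85}
advance → 77; now {78, 79, 80, 82, 84, 85}
insert 76 → {76, 78, 79, 80, 82, 84, 85}

[63, 59, 64, 65, 60, 71, 61, 72, 74, 73, 58, 57, 77]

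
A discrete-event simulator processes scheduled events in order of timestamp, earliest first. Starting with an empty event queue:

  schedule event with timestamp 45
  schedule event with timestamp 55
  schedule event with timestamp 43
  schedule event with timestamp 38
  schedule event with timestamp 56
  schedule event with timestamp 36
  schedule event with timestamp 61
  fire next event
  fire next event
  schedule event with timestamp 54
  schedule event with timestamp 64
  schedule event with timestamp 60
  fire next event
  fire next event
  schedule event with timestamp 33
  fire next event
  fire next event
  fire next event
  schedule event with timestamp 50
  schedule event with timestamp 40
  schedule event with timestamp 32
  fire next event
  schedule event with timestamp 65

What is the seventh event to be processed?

55

insert 45 → {45}
insert 55 → {45, 55}
insert 43 → {43, 45, 55}
insert 38 → {38, 43, 45, 55}
insert 56 → {38, 43, 45, 55, 56}
insert 36 → {36, 38, 43, 45, 55, 56}
insert 61 → {36, 38, 43, 45, 55, 56, 61}
fire next event → 36; now {38, 43, 45, 55, 56, 61}
fire next event → 38; now {43, 45, 55, 56, 61}
insert 54 → {43, 45, 54, 55, 56, 61}
insert 64 → {43, 45, 54, 55, 56, 61, 64}
insert 60 → {43, 45, 54, 55, 56, 60, 61, 64}
fire next event → 43; now {45, 54, 55, 56, 60, 61, 64}
fire next event → 45; now {54, 55, 56, 60, 61, 64}
insert 33 → {33, 54, 55, 56, 60, 61, 64}
fire next event → 33; now {54, 55, 56, 60, 61, 64}
fire next event → 54; now {55, 56, 60, 61, 64}
fire next event → 55; now {56, 60, 61, 64}
insert 50 → {50, 56, 60, 61, 64}
insert 40 → {40, 50, 56, 60, 61, 64}
insert 32 → {32, 40, 50, 56, 60, 61, 64}
fire next event → 32; now {40, 50, 56, 60, 61, 64}
insert 65 → {40, 50, 56, 60, 61, 64, 65}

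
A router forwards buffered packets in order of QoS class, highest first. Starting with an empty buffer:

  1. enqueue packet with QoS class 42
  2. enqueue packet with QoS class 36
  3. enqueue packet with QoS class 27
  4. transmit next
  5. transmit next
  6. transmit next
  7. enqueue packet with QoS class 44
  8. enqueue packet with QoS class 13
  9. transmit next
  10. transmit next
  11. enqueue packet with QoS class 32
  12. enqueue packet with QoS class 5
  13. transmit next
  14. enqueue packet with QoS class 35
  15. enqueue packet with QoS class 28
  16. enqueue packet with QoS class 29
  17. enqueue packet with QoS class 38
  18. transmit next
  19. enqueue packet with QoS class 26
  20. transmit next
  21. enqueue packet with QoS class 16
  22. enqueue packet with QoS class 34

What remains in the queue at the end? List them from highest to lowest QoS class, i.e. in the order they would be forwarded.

insert 42 → {42}
insert 36 → {42, 36}
insert 27 → {42, 36, 27}
transmit next → 42; now {36, 27}
transmit next → 36; now {27}
transmit next → 27; now {}
insert 44 → {44}
insert 13 → {44, 13}
transmit next → 44; now {13}
transmit next → 13; now {}
insert 32 → {32}
insert 5 → {32, 5}
transmit next → 32; now {5}
insert 35 → {35, 5}
insert 28 → {35, 28, 5}
insert 29 → {35, 29, 28, 5}
insert 38 → {38, 35, 29, 28, 5}
transmit next → 38; now {35, 29, 28, 5}
insert 26 → {35, 29, 28, 26, 5}
transmit next → 35; now {29, 28, 26, 5}
insert 16 → {29, 28, 26, 16, 5}
insert 34 → {34, 29, 28, 26, 16, 5}

34, 29, 28, 26, 16, 5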